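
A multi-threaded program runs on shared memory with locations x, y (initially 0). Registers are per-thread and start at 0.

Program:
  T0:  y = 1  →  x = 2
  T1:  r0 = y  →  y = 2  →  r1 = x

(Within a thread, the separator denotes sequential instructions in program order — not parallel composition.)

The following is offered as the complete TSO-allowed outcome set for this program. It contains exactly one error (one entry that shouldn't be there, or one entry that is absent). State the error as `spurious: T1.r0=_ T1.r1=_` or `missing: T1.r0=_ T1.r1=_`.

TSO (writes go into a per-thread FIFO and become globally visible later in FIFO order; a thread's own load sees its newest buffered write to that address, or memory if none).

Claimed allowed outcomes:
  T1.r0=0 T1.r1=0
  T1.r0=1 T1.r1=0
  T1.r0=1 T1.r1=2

missing: T1.r0=0 T1.r1=2

outcome vector order: (T1.r0,T1.r1)
[TSO] allowed = {00; 02; 10; 12}
TSO∖claimed = {02}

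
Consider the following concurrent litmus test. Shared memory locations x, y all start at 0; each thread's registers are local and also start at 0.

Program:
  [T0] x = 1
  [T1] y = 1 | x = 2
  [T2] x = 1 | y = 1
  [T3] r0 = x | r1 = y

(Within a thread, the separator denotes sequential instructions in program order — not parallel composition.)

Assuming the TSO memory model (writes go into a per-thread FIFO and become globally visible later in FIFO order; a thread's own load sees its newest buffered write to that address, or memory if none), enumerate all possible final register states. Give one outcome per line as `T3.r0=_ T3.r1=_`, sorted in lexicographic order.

outcome vector order: (T3.r0,T3.r1)
|TSO outcomes| = 5

T3.r0=0 T3.r1=0
T3.r0=0 T3.r1=1
T3.r0=1 T3.r1=0
T3.r0=1 T3.r1=1
T3.r0=2 T3.r1=1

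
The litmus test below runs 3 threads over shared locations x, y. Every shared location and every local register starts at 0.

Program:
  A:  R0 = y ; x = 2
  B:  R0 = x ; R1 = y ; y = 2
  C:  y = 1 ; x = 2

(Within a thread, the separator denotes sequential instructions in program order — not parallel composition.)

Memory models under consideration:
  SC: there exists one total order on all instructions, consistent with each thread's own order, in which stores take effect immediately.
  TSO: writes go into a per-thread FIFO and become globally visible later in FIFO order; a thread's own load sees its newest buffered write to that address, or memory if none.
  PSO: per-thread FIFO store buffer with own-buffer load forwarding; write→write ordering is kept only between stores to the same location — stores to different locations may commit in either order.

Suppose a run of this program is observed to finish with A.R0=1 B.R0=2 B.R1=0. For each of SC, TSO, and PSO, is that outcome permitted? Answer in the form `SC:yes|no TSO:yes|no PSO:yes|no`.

SC:no TSO:no PSO:yes

outcome vector order: (A.R0,B.R0,B.R1)
SC (10): (0,0,0) (0,0,1) (0,2,0) (0,2,1) (1,0,0) (1,0,1) (1,2,1) (2,0,0) (2,0,1) (2,2,1)
TSO (10): (0,0,0) (0,0,1) (0,2,0) (0,2,1) (1,0,0) (1,0,1) (1,2,1) (2,0,0) (2,0,1) (2,2,1)
PSO (12): (0,0,0) (0,0,1) (0,2,0) (0,2,1) (1,0,0) (1,0,1) (1,2,0) (1,2,1) (2,0,0) (2,0,1) (2,2,0) (2,2,1)
target (1,2,0) ∈ {PSO}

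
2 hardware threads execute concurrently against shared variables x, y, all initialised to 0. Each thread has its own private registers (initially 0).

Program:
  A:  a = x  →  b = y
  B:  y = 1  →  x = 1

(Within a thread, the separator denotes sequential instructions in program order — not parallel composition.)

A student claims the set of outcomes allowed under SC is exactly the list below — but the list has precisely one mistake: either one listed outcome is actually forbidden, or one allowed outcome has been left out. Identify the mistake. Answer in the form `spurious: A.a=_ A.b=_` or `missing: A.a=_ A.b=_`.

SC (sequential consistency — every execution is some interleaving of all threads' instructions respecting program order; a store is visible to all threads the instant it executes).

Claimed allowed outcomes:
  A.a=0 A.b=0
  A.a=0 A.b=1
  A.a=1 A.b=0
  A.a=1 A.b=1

outcome vector order: (A.a,A.b)
[SC] allowed = {00; 01; 11}
claimed∖SC = {10}

spurious: A.a=1 A.b=0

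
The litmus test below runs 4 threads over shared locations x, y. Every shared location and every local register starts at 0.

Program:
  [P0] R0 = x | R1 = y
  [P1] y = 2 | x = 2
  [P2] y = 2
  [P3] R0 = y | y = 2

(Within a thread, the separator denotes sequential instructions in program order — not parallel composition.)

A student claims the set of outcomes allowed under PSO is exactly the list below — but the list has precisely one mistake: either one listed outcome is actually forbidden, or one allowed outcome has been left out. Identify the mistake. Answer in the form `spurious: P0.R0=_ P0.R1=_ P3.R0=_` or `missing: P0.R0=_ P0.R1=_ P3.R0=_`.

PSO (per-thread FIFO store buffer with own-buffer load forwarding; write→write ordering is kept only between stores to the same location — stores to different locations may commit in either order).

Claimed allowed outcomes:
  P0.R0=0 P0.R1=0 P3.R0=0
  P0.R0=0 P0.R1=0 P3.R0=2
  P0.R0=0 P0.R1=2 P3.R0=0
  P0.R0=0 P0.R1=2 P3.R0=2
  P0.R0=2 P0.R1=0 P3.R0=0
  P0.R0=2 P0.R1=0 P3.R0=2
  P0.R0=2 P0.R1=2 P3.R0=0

outcome vector order: (P0.R0,P0.R1,P3.R0)
under PSO → 0/0/0; 0/0/2; 0/2/0; 0/2/2; 2/0/0; 2/0/2; 2/2/0; 2/2/2
PSO∖claimed = {2/2/2}

missing: P0.R0=2 P0.R1=2 P3.R0=2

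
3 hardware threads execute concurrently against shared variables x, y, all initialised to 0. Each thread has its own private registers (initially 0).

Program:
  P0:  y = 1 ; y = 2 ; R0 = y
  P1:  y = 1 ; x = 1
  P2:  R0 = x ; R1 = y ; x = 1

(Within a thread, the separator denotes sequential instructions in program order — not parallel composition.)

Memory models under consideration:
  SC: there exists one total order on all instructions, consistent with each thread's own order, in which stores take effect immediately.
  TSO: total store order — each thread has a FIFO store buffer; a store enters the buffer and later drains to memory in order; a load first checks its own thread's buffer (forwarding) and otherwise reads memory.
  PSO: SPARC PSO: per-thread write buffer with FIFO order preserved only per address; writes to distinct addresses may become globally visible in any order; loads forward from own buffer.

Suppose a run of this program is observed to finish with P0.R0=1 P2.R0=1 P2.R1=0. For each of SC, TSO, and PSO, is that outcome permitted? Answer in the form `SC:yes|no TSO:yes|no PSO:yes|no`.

SC:no TSO:no PSO:yes

outcome vector order: (P0.R0,P2.R0,P2.R1)
SC (9): 100, 101, 102, 111, 200, 201, 202, 211, 212
TSO (9): 100, 101, 102, 111, 200, 201, 202, 211, 212
PSO (12): 100, 101, 102, 110, 111, 112, 200, 201, 202, 210, 211, 212
target 110 ∈ {PSO}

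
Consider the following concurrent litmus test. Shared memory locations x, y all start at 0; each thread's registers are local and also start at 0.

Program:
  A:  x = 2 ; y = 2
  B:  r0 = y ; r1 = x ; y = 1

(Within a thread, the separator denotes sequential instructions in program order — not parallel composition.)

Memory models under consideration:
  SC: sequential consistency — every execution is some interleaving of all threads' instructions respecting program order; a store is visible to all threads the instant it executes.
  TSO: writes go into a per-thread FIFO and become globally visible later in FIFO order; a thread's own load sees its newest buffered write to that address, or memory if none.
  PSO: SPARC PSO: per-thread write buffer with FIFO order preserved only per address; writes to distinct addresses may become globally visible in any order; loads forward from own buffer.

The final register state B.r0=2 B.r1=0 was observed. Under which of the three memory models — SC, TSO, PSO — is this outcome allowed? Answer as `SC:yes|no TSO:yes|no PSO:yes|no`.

SC:no TSO:no PSO:yes

outcome vector order: (B.r0,B.r1)
SC: 3 outcomes — {(0,0), (0,2), (2,2)}
TSO: 3 outcomes — {(0,0), (0,2), (2,2)}
PSO: 4 outcomes — {(0,0), (0,2), (2,0), (2,2)}
target (2,0) ∈ {PSO}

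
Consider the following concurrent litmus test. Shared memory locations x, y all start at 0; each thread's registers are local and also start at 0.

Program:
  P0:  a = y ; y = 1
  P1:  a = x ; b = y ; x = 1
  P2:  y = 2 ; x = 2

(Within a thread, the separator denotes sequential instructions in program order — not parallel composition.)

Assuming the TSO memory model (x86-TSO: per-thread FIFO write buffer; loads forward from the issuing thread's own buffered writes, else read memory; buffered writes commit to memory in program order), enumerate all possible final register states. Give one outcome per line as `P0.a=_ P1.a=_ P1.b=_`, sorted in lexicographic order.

P0.a=0 P1.a=0 P1.b=0
P0.a=0 P1.a=0 P1.b=1
P0.a=0 P1.a=0 P1.b=2
P0.a=0 P1.a=2 P1.b=1
P0.a=0 P1.a=2 P1.b=2
P0.a=2 P1.a=0 P1.b=0
P0.a=2 P1.a=0 P1.b=1
P0.a=2 P1.a=0 P1.b=2
P0.a=2 P1.a=2 P1.b=1
P0.a=2 P1.a=2 P1.b=2

outcome vector order: (P0.a,P1.a,P1.b)
|TSO outcomes| = 10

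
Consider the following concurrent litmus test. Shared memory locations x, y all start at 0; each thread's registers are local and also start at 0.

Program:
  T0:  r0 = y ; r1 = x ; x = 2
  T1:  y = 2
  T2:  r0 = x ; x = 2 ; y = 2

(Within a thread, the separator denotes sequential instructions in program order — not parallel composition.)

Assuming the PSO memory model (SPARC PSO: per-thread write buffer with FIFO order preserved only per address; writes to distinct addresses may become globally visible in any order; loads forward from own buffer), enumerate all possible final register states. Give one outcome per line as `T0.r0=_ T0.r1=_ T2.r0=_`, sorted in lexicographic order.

T0.r0=0 T0.r1=0 T2.r0=0
T0.r0=0 T0.r1=0 T2.r0=2
T0.r0=0 T0.r1=2 T2.r0=0
T0.r0=2 T0.r1=0 T2.r0=0
T0.r0=2 T0.r1=0 T2.r0=2
T0.r0=2 T0.r1=2 T2.r0=0

outcome vector order: (T0.r0,T0.r1,T2.r0)
|PSO outcomes| = 6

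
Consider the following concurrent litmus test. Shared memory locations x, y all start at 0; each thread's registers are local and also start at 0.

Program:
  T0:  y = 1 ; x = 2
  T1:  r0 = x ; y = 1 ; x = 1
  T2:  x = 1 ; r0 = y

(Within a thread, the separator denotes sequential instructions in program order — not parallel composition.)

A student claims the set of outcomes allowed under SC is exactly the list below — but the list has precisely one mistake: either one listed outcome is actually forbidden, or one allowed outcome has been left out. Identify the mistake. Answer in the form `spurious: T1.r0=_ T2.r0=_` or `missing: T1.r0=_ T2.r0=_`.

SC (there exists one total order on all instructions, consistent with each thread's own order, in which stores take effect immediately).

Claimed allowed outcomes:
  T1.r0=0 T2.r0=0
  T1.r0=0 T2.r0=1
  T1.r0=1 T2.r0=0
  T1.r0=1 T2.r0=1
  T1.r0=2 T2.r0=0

outcome vector order: (T1.r0,T2.r0)
under SC → (0,0); (0,1); (1,0); (1,1); (2,0); (2,1)
SC∖claimed = {(2,1)}

missing: T1.r0=2 T2.r0=1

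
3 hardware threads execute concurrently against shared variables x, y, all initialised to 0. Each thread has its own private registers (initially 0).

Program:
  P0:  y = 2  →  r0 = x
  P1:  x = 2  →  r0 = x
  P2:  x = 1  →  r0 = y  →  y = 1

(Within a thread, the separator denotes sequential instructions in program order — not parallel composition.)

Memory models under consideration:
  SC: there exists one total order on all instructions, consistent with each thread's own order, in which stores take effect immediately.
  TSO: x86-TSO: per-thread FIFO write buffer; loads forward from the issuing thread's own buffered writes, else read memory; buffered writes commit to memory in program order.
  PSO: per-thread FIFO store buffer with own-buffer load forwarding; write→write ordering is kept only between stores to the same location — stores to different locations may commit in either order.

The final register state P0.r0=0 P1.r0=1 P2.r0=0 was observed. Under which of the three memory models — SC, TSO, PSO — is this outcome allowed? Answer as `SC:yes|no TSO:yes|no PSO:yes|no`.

SC:no TSO:yes PSO:yes

outcome vector order: (P0.r0,P1.r0,P2.r0)
SC: 9 outcomes — {<0 1 2>; <0 2 2>; <1 1 0>; <1 1 2>; <1 2 0>; <1 2 2>; <2 1 2>; <2 2 0>; <2 2 2>}
TSO: 12 outcomes — {<0 1 0>; <0 1 2>; <0 2 0>; <0 2 2>; <1 1 0>; <1 1 2>; <1 2 0>; <1 2 2>; <2 1 0>; <2 1 2>; <2 2 0>; <2 2 2>}
PSO: 12 outcomes — {<0 1 0>; <0 1 2>; <0 2 0>; <0 2 2>; <1 1 0>; <1 1 2>; <1 2 0>; <1 2 2>; <2 1 0>; <2 1 2>; <2 2 0>; <2 2 2>}
target <0 1 0> ∈ {TSO,PSO}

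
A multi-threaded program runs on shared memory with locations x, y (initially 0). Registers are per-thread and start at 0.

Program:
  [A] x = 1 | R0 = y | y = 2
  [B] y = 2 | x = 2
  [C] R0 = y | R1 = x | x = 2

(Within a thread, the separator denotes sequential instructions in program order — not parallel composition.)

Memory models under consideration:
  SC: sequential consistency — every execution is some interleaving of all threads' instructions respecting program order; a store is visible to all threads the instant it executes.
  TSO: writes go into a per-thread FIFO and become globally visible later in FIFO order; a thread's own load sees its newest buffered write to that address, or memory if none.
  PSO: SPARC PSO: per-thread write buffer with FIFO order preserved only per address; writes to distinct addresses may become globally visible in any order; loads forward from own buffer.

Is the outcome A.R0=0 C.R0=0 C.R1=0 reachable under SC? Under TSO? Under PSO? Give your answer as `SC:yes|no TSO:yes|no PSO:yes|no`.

outcome vector order: (A.R0,C.R0,C.R1)
[SC] allowed = {000 001 002 021 022 200 201 202 220 221 222}
[TSO] allowed = {000 001 002 020 021 022 200 201 202 220 221 222}
[PSO] allowed = {000 001 002 020 021 022 200 201 202 220 221 222}
target 000 ∈ {SC,TSO,PSO}

SC:yes TSO:yes PSO:yes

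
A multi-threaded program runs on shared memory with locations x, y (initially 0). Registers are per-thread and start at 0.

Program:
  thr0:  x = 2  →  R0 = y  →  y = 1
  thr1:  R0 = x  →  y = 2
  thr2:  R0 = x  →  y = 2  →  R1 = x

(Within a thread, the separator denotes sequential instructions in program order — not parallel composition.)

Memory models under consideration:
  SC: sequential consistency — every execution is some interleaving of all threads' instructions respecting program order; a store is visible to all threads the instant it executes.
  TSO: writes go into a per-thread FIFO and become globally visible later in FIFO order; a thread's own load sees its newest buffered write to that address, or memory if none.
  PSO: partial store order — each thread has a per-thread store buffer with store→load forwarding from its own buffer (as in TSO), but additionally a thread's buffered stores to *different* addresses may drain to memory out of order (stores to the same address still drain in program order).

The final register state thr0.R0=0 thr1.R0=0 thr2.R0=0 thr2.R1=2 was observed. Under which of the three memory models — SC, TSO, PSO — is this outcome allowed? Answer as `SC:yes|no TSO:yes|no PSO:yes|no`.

SC:yes TSO:yes PSO:yes

outcome vector order: (thr0.R0,thr1.R0,thr2.R0,thr2.R1)
SC: 10 outcomes — {<0 0 0 2>, <0 0 2 2>, <0 2 0 2>, <0 2 2 2>, <2 0 0 0>, <2 0 0 2>, <2 0 2 2>, <2 2 0 0>, <2 2 0 2>, <2 2 2 2>}
TSO: 12 outcomes — {<0 0 0 0>, <0 0 0 2>, <0 0 2 2>, <0 2 0 0>, <0 2 0 2>, <0 2 2 2>, <2 0 0 0>, <2 0 0 2>, <2 0 2 2>, <2 2 0 0>, <2 2 0 2>, <2 2 2 2>}
PSO: 12 outcomes — {<0 0 0 0>, <0 0 0 2>, <0 0 2 2>, <0 2 0 0>, <0 2 0 2>, <0 2 2 2>, <2 0 0 0>, <2 0 0 2>, <2 0 2 2>, <2 2 0 0>, <2 2 0 2>, <2 2 2 2>}
target <0 0 0 2> ∈ {SC,TSO,PSO}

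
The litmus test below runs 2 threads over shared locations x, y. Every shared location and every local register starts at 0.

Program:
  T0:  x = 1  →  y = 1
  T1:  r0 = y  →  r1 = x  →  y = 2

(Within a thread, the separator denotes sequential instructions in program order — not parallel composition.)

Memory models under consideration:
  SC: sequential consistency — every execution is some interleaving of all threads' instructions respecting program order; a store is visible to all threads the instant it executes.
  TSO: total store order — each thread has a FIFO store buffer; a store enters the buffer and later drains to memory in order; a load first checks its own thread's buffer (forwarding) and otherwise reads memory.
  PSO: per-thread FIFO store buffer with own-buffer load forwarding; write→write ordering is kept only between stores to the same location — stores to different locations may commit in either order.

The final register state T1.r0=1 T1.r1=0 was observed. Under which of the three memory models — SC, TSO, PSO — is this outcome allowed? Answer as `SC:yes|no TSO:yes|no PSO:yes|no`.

SC:no TSO:no PSO:yes

outcome vector order: (T1.r0,T1.r1)
SC: 3 outcomes — {(0,0) (0,1) (1,1)}
TSO: 3 outcomes — {(0,0) (0,1) (1,1)}
PSO: 4 outcomes — {(0,0) (0,1) (1,0) (1,1)}
target (1,0) ∈ {PSO}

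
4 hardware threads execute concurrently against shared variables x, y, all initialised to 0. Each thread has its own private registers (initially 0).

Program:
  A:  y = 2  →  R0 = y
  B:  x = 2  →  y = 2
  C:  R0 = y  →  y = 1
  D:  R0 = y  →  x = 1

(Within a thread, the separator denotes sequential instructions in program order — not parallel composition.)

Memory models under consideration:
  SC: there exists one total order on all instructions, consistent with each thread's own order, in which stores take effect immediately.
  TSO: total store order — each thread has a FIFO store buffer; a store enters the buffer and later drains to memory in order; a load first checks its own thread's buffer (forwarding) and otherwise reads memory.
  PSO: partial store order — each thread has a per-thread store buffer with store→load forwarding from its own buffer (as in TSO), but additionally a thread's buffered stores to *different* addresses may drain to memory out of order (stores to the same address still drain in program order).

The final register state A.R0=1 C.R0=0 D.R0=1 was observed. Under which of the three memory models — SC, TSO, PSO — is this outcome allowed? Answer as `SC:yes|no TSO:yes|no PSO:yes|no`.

outcome vector order: (A.R0,C.R0,D.R0)
under SC → (1,0,0) (1,0,1) (1,0,2) (1,2,0) (1,2,1) (1,2,2) (2,0,0) (2,0,1) (2,0,2) (2,2,0) (2,2,1) (2,2,2)
under TSO → (1,0,0) (1,0,1) (1,0,2) (1,2,0) (1,2,1) (1,2,2) (2,0,0) (2,0,1) (2,0,2) (2,2,0) (2,2,1) (2,2,2)
under PSO → (1,0,0) (1,0,1) (1,0,2) (1,2,0) (1,2,1) (1,2,2) (2,0,0) (2,0,1) (2,0,2) (2,2,0) (2,2,1) (2,2,2)
target (1,0,1) ∈ {SC,TSO,PSO}

SC:yes TSO:yes PSO:yes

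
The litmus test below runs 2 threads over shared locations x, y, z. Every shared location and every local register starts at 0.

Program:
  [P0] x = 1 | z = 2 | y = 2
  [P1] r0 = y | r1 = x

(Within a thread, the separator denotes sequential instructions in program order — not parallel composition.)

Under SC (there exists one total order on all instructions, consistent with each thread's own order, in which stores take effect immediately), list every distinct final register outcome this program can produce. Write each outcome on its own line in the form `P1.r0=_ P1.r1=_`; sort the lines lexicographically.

P1.r0=0 P1.r1=0
P1.r0=0 P1.r1=1
P1.r0=2 P1.r1=1

outcome vector order: (P1.r0,P1.r1)
|SC outcomes| = 3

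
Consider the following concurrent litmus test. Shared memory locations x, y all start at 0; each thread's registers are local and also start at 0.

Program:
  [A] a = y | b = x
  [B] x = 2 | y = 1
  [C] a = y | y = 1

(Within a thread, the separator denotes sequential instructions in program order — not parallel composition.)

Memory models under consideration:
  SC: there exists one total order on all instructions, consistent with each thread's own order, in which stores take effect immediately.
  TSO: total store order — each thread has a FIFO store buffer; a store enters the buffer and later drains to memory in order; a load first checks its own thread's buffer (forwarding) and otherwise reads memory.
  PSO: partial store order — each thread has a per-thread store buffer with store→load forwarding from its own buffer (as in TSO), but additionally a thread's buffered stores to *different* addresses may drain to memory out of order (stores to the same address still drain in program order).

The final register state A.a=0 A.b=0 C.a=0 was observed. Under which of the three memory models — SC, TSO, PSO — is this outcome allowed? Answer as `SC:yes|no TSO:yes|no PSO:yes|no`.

SC:yes TSO:yes PSO:yes

outcome vector order: (A.a,A.b,C.a)
SC: 7 outcomes — {0/0/0, 0/0/1, 0/2/0, 0/2/1, 1/0/0, 1/2/0, 1/2/1}
TSO: 7 outcomes — {0/0/0, 0/0/1, 0/2/0, 0/2/1, 1/0/0, 1/2/0, 1/2/1}
PSO: 8 outcomes — {0/0/0, 0/0/1, 0/2/0, 0/2/1, 1/0/0, 1/0/1, 1/2/0, 1/2/1}
target 0/0/0 ∈ {SC,TSO,PSO}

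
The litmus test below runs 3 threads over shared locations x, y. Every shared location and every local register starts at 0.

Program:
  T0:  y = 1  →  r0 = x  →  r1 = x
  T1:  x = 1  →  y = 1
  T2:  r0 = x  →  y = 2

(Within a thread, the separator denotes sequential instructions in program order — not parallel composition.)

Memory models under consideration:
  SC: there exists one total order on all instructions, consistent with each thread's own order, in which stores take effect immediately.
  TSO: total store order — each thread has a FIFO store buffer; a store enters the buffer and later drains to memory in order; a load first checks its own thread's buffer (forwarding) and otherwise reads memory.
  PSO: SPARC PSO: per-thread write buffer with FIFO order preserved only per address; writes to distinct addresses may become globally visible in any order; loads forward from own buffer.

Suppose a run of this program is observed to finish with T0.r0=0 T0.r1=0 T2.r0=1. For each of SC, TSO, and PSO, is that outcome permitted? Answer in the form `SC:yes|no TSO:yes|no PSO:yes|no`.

SC:yes TSO:yes PSO:yes

outcome vector order: (T0.r0,T0.r1,T2.r0)
SC (6): 000, 001, 010, 011, 110, 111
TSO (6): 000, 001, 010, 011, 110, 111
PSO (6): 000, 001, 010, 011, 110, 111
target 001 ∈ {SC,TSO,PSO}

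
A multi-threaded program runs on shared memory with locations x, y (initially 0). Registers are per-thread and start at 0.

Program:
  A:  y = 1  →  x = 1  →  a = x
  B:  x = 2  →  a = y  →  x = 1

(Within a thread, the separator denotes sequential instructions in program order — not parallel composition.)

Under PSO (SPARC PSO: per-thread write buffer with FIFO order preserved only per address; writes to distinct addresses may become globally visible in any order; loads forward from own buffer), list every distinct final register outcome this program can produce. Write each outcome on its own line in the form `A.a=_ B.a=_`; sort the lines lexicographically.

A.a=1 B.a=0
A.a=1 B.a=1
A.a=2 B.a=0
A.a=2 B.a=1

outcome vector order: (A.a,B.a)
|PSO outcomes| = 4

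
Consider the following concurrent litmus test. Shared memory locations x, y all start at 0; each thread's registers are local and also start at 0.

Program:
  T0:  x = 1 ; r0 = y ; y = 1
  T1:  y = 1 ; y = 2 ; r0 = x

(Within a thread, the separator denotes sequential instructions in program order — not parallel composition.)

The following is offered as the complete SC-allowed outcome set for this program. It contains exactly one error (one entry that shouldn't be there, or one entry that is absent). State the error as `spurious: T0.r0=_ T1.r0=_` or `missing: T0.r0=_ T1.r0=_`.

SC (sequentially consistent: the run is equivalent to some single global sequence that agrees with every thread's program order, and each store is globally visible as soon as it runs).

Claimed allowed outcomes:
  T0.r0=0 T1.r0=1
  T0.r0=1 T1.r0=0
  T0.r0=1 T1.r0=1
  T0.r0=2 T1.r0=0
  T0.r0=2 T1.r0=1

spurious: T0.r0=1 T1.r0=0

outcome vector order: (T0.r0,T1.r0)
[SC] allowed = {0/1, 1/1, 2/0, 2/1}
claimed∖SC = {1/0}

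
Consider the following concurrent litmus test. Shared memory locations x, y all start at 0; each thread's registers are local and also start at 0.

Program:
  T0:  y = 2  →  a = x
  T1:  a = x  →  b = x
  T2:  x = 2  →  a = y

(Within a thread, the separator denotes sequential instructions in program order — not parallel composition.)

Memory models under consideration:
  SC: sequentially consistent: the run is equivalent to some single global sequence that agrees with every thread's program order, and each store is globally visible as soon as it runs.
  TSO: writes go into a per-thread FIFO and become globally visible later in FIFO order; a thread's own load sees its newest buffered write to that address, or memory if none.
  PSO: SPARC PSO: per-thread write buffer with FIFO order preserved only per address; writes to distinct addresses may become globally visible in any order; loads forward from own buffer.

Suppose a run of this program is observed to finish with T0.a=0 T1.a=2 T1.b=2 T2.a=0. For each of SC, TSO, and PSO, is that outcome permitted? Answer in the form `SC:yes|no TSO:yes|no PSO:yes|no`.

outcome vector order: (T0.a,T1.a,T1.b,T2.a)
under SC → 0/0/0/2, 0/0/2/2, 0/2/2/2, 2/0/0/0, 2/0/0/2, 2/0/2/0, 2/0/2/2, 2/2/2/0, 2/2/2/2
under TSO → 0/0/0/0, 0/0/0/2, 0/0/2/0, 0/0/2/2, 0/2/2/0, 0/2/2/2, 2/0/0/0, 2/0/0/2, 2/0/2/0, 2/0/2/2, 2/2/2/0, 2/2/2/2
under PSO → 0/0/0/0, 0/0/0/2, 0/0/2/0, 0/0/2/2, 0/2/2/0, 0/2/2/2, 2/0/0/0, 2/0/0/2, 2/0/2/0, 2/0/2/2, 2/2/2/0, 2/2/2/2
target 0/2/2/0 ∈ {TSO,PSO}

SC:no TSO:yes PSO:yes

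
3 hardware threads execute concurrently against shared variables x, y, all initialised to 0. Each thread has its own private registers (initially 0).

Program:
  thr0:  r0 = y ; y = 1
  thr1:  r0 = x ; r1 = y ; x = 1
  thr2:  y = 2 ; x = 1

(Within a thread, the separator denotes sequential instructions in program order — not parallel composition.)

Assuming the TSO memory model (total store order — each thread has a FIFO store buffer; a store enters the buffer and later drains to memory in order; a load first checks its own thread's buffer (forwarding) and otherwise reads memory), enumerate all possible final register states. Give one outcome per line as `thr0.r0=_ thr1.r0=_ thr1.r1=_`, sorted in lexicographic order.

thr0.r0=0 thr1.r0=0 thr1.r1=0
thr0.r0=0 thr1.r0=0 thr1.r1=1
thr0.r0=0 thr1.r0=0 thr1.r1=2
thr0.r0=0 thr1.r0=1 thr1.r1=1
thr0.r0=0 thr1.r0=1 thr1.r1=2
thr0.r0=2 thr1.r0=0 thr1.r1=0
thr0.r0=2 thr1.r0=0 thr1.r1=1
thr0.r0=2 thr1.r0=0 thr1.r1=2
thr0.r0=2 thr1.r0=1 thr1.r1=1
thr0.r0=2 thr1.r0=1 thr1.r1=2

outcome vector order: (thr0.r0,thr1.r0,thr1.r1)
|TSO outcomes| = 10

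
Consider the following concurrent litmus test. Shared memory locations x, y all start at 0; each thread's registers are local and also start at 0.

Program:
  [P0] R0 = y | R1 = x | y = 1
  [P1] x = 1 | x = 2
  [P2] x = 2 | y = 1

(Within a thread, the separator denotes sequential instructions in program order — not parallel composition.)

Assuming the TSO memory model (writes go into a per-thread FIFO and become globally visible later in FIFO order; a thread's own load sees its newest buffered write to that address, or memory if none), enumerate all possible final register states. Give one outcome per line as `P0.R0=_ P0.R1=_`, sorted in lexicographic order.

outcome vector order: (P0.R0,P0.R1)
|TSO outcomes| = 5

P0.R0=0 P0.R1=0
P0.R0=0 P0.R1=1
P0.R0=0 P0.R1=2
P0.R0=1 P0.R1=1
P0.R0=1 P0.R1=2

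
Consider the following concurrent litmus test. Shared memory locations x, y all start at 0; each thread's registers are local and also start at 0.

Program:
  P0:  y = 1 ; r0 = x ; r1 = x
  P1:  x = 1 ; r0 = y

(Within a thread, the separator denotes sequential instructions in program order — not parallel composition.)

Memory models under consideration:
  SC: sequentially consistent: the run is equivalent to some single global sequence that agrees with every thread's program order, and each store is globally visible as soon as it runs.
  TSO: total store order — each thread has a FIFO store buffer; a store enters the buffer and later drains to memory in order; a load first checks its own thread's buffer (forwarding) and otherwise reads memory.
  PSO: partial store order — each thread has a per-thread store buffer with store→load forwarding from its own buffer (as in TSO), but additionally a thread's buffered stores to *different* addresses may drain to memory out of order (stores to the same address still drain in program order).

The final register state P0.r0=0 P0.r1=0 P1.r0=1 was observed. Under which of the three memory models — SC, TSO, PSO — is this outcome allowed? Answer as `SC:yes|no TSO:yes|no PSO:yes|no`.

outcome vector order: (P0.r0,P0.r1,P1.r0)
[SC] allowed = {<0 0 1>, <0 1 1>, <1 1 0>, <1 1 1>}
[TSO] allowed = {<0 0 0>, <0 0 1>, <0 1 0>, <0 1 1>, <1 1 0>, <1 1 1>}
[PSO] allowed = {<0 0 0>, <0 0 1>, <0 1 0>, <0 1 1>, <1 1 0>, <1 1 1>}
target <0 0 1> ∈ {SC,TSO,PSO}

SC:yes TSO:yes PSO:yes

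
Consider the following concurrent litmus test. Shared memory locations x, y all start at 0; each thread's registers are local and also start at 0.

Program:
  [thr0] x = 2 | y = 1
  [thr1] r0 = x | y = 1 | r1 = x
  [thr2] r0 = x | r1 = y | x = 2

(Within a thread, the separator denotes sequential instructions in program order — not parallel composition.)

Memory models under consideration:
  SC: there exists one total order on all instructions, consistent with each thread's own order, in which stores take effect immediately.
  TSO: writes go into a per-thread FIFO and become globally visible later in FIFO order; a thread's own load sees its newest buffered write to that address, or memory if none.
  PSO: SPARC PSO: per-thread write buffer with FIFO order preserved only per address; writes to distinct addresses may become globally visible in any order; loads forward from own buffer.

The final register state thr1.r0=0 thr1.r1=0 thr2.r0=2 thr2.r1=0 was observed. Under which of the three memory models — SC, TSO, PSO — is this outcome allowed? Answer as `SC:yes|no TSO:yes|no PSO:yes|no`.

outcome vector order: (thr1.r0,thr1.r1,thr2.r0,thr2.r1)
SC (11): <0 0 0 0>, <0 0 0 1>, <0 0 2 1>, <0 2 0 0>, <0 2 0 1>, <0 2 2 0>, <0 2 2 1>, <2 2 0 0>, <2 2 0 1>, <2 2 2 0>, <2 2 2 1>
TSO (12): <0 0 0 0>, <0 0 0 1>, <0 0 2 0>, <0 0 2 1>, <0 2 0 0>, <0 2 0 1>, <0 2 2 0>, <0 2 2 1>, <2 2 0 0>, <2 2 0 1>, <2 2 2 0>, <2 2 2 1>
PSO (12): <0 0 0 0>, <0 0 0 1>, <0 0 2 0>, <0 0 2 1>, <0 2 0 0>, <0 2 0 1>, <0 2 2 0>, <0 2 2 1>, <2 2 0 0>, <2 2 0 1>, <2 2 2 0>, <2 2 2 1>
target <0 0 2 0> ∈ {TSO,PSO}

SC:no TSO:yes PSO:yes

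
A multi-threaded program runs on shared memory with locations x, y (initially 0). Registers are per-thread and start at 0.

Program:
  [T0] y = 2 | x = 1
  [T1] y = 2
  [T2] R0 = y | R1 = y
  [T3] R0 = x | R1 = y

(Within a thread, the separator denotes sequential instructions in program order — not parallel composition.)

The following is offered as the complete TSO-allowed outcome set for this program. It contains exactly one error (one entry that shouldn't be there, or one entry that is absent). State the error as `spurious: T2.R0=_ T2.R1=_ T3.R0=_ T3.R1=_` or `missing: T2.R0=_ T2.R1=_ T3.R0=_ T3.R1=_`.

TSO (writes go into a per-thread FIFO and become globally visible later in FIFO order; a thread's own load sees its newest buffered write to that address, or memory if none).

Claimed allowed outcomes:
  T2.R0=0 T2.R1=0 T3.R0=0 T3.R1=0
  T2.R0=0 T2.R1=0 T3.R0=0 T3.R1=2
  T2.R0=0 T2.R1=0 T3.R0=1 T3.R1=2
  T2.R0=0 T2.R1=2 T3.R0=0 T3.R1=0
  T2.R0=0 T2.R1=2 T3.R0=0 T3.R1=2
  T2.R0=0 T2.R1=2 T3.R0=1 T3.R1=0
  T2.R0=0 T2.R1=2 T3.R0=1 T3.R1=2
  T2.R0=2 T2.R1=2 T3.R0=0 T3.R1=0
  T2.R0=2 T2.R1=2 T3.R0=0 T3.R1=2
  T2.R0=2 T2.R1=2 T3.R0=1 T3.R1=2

spurious: T2.R0=0 T2.R1=2 T3.R0=1 T3.R1=0

outcome vector order: (T2.R0,T2.R1,T3.R0,T3.R1)
TSO (9): (0,0,0,0) (0,0,0,2) (0,0,1,2) (0,2,0,0) (0,2,0,2) (0,2,1,2) (2,2,0,0) (2,2,0,2) (2,2,1,2)
claimed∖TSO = {(0,2,1,0)}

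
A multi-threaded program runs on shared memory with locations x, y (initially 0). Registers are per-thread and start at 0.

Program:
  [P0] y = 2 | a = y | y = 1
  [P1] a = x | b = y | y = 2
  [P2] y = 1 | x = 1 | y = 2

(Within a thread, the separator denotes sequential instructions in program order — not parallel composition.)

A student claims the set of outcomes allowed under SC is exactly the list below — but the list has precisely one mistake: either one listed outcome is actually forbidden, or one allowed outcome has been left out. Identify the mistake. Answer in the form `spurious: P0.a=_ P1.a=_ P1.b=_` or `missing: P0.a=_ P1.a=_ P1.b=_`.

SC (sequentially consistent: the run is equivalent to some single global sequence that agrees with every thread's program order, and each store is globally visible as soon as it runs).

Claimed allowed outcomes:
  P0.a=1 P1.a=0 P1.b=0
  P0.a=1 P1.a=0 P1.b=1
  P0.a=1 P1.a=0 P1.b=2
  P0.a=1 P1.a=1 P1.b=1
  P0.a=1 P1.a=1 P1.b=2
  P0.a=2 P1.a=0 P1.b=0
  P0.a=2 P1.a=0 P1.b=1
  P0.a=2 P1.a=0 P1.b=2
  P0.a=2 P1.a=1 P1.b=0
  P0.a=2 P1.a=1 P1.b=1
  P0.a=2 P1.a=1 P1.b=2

spurious: P0.a=2 P1.a=1 P1.b=0

outcome vector order: (P0.a,P1.a,P1.b)
SC (10): <1 0 0>; <1 0 1>; <1 0 2>; <1 1 1>; <1 1 2>; <2 0 0>; <2 0 1>; <2 0 2>; <2 1 1>; <2 1 2>
claimed∖SC = {<2 1 0>}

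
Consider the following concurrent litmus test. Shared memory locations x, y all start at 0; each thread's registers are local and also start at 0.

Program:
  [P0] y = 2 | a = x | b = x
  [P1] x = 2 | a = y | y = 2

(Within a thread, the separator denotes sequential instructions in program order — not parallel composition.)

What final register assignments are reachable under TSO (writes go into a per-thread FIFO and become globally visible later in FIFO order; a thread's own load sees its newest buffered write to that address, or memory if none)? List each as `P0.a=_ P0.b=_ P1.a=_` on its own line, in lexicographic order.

P0.a=0 P0.b=0 P1.a=0
P0.a=0 P0.b=0 P1.a=2
P0.a=0 P0.b=2 P1.a=0
P0.a=0 P0.b=2 P1.a=2
P0.a=2 P0.b=2 P1.a=0
P0.a=2 P0.b=2 P1.a=2

outcome vector order: (P0.a,P0.b,P1.a)
|TSO outcomes| = 6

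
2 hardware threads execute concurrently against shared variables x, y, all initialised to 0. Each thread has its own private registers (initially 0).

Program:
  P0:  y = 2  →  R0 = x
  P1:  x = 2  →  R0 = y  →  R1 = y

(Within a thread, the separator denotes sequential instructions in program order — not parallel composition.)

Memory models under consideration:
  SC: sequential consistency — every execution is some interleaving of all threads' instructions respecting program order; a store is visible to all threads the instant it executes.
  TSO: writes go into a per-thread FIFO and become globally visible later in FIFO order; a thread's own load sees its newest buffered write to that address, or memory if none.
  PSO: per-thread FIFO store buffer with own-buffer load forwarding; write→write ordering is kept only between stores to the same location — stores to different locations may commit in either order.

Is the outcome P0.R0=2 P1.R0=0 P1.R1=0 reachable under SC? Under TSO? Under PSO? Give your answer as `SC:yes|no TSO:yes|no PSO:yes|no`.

SC:yes TSO:yes PSO:yes

outcome vector order: (P0.R0,P1.R0,P1.R1)
under SC → 022 200 202 222
under TSO → 000 002 022 200 202 222
under PSO → 000 002 022 200 202 222
target 200 ∈ {SC,TSO,PSO}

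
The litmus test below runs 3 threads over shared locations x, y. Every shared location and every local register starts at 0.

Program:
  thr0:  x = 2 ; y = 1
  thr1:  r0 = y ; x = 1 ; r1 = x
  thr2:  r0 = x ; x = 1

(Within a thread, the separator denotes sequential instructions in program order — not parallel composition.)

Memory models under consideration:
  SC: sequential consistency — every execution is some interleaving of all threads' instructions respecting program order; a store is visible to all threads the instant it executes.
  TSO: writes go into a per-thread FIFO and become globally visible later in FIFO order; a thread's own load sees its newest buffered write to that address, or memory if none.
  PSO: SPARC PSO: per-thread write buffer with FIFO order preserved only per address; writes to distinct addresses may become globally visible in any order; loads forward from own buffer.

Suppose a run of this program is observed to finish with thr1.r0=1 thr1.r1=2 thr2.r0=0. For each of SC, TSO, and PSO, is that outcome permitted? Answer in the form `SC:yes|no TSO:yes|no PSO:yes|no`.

outcome vector order: (thr1.r0,thr1.r1,thr2.r0)
SC (9): 010, 011, 012, 020, 021, 022, 110, 111, 112
TSO (9): 010, 011, 012, 020, 021, 022, 110, 111, 112
PSO (12): 010, 011, 012, 020, 021, 022, 110, 111, 112, 120, 121, 122
target 120 ∈ {PSO}

SC:no TSO:no PSO:yes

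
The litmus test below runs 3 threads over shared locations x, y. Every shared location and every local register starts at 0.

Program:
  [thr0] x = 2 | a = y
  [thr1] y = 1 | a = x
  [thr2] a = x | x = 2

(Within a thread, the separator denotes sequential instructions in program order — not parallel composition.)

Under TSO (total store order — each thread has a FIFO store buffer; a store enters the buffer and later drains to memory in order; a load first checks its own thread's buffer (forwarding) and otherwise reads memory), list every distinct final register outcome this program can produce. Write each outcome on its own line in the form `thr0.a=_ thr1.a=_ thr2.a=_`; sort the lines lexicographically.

outcome vector order: (thr0.a,thr1.a,thr2.a)
|TSO outcomes| = 8

thr0.a=0 thr1.a=0 thr2.a=0
thr0.a=0 thr1.a=0 thr2.a=2
thr0.a=0 thr1.a=2 thr2.a=0
thr0.a=0 thr1.a=2 thr2.a=2
thr0.a=1 thr1.a=0 thr2.a=0
thr0.a=1 thr1.a=0 thr2.a=2
thr0.a=1 thr1.a=2 thr2.a=0
thr0.a=1 thr1.a=2 thr2.a=2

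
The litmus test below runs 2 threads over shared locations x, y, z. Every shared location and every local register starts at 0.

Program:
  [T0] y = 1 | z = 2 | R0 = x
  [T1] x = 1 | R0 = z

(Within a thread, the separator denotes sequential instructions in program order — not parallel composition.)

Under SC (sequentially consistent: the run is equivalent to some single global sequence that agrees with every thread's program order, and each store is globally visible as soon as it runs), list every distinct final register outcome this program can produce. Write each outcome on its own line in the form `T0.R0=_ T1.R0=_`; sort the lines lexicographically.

T0.R0=0 T1.R0=2
T0.R0=1 T1.R0=0
T0.R0=1 T1.R0=2

outcome vector order: (T0.R0,T1.R0)
|SC outcomes| = 3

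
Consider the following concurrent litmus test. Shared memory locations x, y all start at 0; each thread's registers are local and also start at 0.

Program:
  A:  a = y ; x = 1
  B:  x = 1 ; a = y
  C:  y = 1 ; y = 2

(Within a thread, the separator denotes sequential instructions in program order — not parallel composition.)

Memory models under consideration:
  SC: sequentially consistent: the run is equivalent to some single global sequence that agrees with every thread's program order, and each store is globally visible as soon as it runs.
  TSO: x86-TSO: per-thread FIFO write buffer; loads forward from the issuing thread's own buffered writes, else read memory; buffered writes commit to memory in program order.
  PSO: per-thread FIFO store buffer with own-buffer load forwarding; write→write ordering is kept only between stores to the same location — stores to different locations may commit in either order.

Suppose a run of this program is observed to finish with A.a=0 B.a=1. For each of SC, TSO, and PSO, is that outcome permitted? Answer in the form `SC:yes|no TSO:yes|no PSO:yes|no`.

SC:yes TSO:yes PSO:yes

outcome vector order: (A.a,B.a)
SC: 9 outcomes — {<0 0>; <0 1>; <0 2>; <1 0>; <1 1>; <1 2>; <2 0>; <2 1>; <2 2>}
TSO: 9 outcomes — {<0 0>; <0 1>; <0 2>; <1 0>; <1 1>; <1 2>; <2 0>; <2 1>; <2 2>}
PSO: 9 outcomes — {<0 0>; <0 1>; <0 2>; <1 0>; <1 1>; <1 2>; <2 0>; <2 1>; <2 2>}
target <0 1> ∈ {SC,TSO,PSO}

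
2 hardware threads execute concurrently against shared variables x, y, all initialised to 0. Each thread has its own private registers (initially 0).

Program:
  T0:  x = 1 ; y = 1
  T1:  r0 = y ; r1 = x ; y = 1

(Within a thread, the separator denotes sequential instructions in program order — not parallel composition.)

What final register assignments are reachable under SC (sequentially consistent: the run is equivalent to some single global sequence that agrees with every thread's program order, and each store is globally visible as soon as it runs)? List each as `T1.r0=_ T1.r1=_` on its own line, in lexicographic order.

T1.r0=0 T1.r1=0
T1.r0=0 T1.r1=1
T1.r0=1 T1.r1=1

outcome vector order: (T1.r0,T1.r1)
|SC outcomes| = 3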